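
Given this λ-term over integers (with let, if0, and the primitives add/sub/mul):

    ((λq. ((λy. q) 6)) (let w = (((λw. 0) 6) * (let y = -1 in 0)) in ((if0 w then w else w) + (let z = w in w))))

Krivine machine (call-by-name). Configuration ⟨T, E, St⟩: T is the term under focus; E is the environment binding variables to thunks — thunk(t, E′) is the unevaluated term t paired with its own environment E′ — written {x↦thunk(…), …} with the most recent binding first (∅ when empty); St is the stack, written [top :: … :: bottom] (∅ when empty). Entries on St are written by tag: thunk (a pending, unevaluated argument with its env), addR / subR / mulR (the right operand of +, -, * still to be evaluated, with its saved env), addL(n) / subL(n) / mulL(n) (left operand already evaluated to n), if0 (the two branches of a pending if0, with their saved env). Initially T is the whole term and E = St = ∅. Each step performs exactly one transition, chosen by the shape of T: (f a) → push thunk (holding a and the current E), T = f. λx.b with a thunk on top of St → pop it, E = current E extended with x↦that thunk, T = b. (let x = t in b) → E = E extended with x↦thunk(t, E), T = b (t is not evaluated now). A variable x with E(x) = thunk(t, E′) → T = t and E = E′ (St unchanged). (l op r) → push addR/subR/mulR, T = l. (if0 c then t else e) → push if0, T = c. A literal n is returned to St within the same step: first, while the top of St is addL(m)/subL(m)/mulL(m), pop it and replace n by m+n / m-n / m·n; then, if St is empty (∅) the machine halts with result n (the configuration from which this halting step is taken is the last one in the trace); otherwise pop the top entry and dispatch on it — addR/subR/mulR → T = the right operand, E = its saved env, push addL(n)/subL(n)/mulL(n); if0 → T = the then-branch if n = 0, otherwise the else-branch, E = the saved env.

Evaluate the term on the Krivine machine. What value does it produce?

Answer: 0

Machine steps:
0. [T=((λq. ((λy. q) 6)) (let w = (((λw. 0) 6) * (let y = -1 in 0)) in ((if0 w then w else w) + (let z = w in w)))) | E=∅ | St=∅]
1. [T=(λq. ((λy. q) 6)) | E=∅ | St=[thunk]]
2. [T=((λy. q) 6) | E={q↦thunk((let w = (((λw. 0) 6) * (let y = -1 in 0)) in ((if0 w then w else w) + (let z = w in w))), ∅)} | St=∅]
3. [T=(λy. q) | E={q↦thunk((let w = (((λw. 0) 6) * (let y = -1 in 0)) in ((if0 w then w else w) + (let z = w in w))), ∅)} | St=[thunk]]
4. [T=q | E={y↦thunk(6, {q↦thunk((let w = (((λw. 0) 6) * (let y = -1 in 0)) in ((if0 w then w else w) + (let z = w in w))), ∅)}), q↦thunk((let w = (((λw. 0) 6) * (let y = -1 in 0)) in ((if0 w then w else w) + (let z = w in w))), ∅)} | St=∅]
5. [T=(let w = (((λw. 0) 6) * (let y = -1 in 0)) in ((if0 w then w else w) + (let z = w in w))) | E=∅ | St=∅]
6. [T=((if0 w then w else w) + (let z = w in w)) | E={w↦thunk((((λw. 0) 6) * (let y = -1 in 0)), ∅)} | St=∅]
7. [T=(if0 w then w else w) | E={w↦thunk((((λw. 0) 6) * (let y = -1 in 0)), ∅)} | St=[addR]]
8. [T=w | E={w↦thunk((((λw. 0) 6) * (let y = -1 in 0)), ∅)} | St=[if0 :: addR]]
9. [T=(((λw. 0) 6) * (let y = -1 in 0)) | E=∅ | St=[if0 :: addR]]
10. [T=((λw. 0) 6) | E=∅ | St=[mulR :: if0 :: addR]]
11. [T=(λw. 0) | E=∅ | St=[thunk :: mulR :: if0 :: addR]]
12. [T=0 | E={w↦thunk(6, ∅)} | St=[mulR :: if0 :: addR]]
13. [T=(let y = -1 in 0) | E=∅ | St=[mulL(0) :: if0 :: addR]]
14. [T=0 | E={y↦thunk(-1, ∅)} | St=[mulL(0) :: if0 :: addR]]
15. [T=w | E={w↦thunk((((λw. 0) 6) * (let y = -1 in 0)), ∅)} | St=[addR]]
16. [T=(((λw. 0) 6) * (let y = -1 in 0)) | E=∅ | St=[addR]]
17. [T=((λw. 0) 6) | E=∅ | St=[mulR :: addR]]
18. [T=(λw. 0) | E=∅ | St=[thunk :: mulR :: addR]]
19. [T=0 | E={w↦thunk(6, ∅)} | St=[mulR :: addR]]
20. [T=(let y = -1 in 0) | E=∅ | St=[mulL(0) :: addR]]
21. [T=0 | E={y↦thunk(-1, ∅)} | St=[mulL(0) :: addR]]
22. [T=(let z = w in w) | E={w↦thunk((((λw. 0) 6) * (let y = -1 in 0)), ∅)} | St=[addL(0)]]
23. [T=w | E={z↦thunk(w, {w↦thunk((((λw. 0) 6) * (let y = -1 in 0)), ∅)}), w↦thunk((((λw. 0) 6) * (let y = -1 in 0)), ∅)} | St=[addL(0)]]
24. [T=(((λw. 0) 6) * (let y = -1 in 0)) | E=∅ | St=[addL(0)]]
25. [T=((λw. 0) 6) | E=∅ | St=[mulR :: addL(0)]]
26. [T=(λw. 0) | E=∅ | St=[thunk :: mulR :: addL(0)]]
27. [T=0 | E={w↦thunk(6, ∅)} | St=[mulR :: addL(0)]]
28. [T=(let y = -1 in 0) | E=∅ | St=[mulL(0) :: addL(0)]]
29. [T=0 | E={y↦thunk(-1, ∅)} | St=[mulL(0) :: addL(0)]]
→ final value 0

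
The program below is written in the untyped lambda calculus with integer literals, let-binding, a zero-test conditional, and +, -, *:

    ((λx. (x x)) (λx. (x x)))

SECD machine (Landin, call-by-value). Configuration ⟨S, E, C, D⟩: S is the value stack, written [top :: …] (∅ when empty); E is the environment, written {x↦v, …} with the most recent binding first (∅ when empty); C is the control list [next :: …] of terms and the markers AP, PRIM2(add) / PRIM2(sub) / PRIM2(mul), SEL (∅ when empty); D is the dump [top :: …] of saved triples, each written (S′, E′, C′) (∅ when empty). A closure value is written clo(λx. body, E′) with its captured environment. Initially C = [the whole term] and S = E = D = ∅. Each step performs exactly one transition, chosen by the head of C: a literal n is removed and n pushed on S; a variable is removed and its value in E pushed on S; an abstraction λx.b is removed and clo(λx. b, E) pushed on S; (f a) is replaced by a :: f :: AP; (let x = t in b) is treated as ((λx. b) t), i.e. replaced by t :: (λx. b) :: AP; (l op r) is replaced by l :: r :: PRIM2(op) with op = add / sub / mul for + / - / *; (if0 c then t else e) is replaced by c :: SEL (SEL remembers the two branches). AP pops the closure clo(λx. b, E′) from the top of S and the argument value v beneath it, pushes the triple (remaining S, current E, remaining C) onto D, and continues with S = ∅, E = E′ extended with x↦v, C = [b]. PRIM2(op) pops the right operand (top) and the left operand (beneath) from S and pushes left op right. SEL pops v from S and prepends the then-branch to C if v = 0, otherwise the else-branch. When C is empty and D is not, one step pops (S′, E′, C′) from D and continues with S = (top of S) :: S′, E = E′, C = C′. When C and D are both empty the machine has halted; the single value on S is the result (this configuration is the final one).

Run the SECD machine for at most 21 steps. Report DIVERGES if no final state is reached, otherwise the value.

Answer: DIVERGES (no final state within 21 steps)

Derivation:
[0] <S=∅, E=∅, C=[((λx. (x x)) (λx. (x x)))], D=∅>
[1] <S=∅, E=∅, C=[(λx. (x x)) :: (λx. (x x)) :: AP], D=∅>
[2] <S=[clo(λx. (x x), ∅)], E=∅, C=[(λx. (x x)) :: AP], D=∅>
[3] <S=[clo(λx. (x x), ∅) :: clo(λx. (x x), ∅)], E=∅, C=[AP], D=∅>
[4] <S=∅, E={x↦clo(λx. (x x), ∅)}, C=[(x x)], D=[(∅, ∅, ∅)]>
[5] <S=∅, E={x↦clo(λx. (x x), ∅)}, C=[x :: x :: AP], D=[(∅, ∅, ∅)]>
[6] <S=[clo(λx. (x x), ∅)], E={x↦clo(λx. (x x), ∅)}, C=[x :: AP], D=[(∅, ∅, ∅)]>
[7] <S=[clo(λx. (x x), ∅) :: clo(λx. (x x), ∅)], E={x↦clo(λx. (x x), ∅)}, C=[AP], D=[(∅, ∅, ∅)]>
[8] <S=∅, E={x↦clo(λx. (x x), ∅)}, C=[(x x)], D=[(∅, {x↦clo(λx. (x x), ∅)}, ∅) :: (∅, ∅, ∅)]>
[9] <S=∅, E={x↦clo(λx. (x x), ∅)}, C=[x :: x :: AP], D=[(∅, {x↦clo(λx. (x x), ∅)}, ∅) :: (∅, ∅, ∅)]>
[10] <S=[clo(λx. (x x), ∅)], E={x↦clo(λx. (x x), ∅)}, C=[x :: AP], D=[(∅, {x↦clo(λx. (x x), ∅)}, ∅) :: (∅, ∅, ∅)]>
[11] <S=[clo(λx. (x x), ∅) :: clo(λx. (x x), ∅)], E={x↦clo(λx. (x x), ∅)}, C=[AP], D=[(∅, {x↦clo(λx. (x x), ∅)}, ∅) :: (∅, ∅, ∅)]>
[12] <S=∅, E={x↦clo(λx. (x x), ∅)}, C=[(x x)], D=[(∅, {x↦clo(λx. (x x), ∅)}, ∅) :: (∅, {x↦clo(λx. (x x), ∅)}, ∅) :: (∅, ∅, ∅)]>
[13] <S=∅, E={x↦clo(λx. (x x), ∅)}, C=[x :: x :: AP], D=[(∅, {x↦clo(λx. (x x), ∅)}, ∅) :: (∅, {x↦clo(λx. (x x), ∅)}, ∅) :: (∅, ∅, ∅)]>
[14] <S=[clo(λx. (x x), ∅)], E={x↦clo(λx. (x x), ∅)}, C=[x :: AP], D=[(∅, {x↦clo(λx. (x x), ∅)}, ∅) :: (∅, {x↦clo(λx. (x x), ∅)}, ∅) :: (∅, ∅, ∅)]>
[15] <S=[clo(λx. (x x), ∅) :: clo(λx. (x x), ∅)], E={x↦clo(λx. (x x), ∅)}, C=[AP], D=[(∅, {x↦clo(λx. (x x), ∅)}, ∅) :: (∅, {x↦clo(λx. (x x), ∅)}, ∅) :: (∅, ∅, ∅)]>
[16] <S=∅, E={x↦clo(λx. (x x), ∅)}, C=[(x x)], D=[(∅, {x↦clo(λx. (x x), ∅)}, ∅) :: (∅, {x↦clo(λx. (x x), ∅)}, ∅) :: (∅, {x↦clo(λx. (x x), ∅)}, ∅) :: (∅, ∅, ∅)]>
[17] <S=∅, E={x↦clo(λx. (x x), ∅)}, C=[x :: x :: AP], D=[(∅, {x↦clo(λx. (x x), ∅)}, ∅) :: (∅, {x↦clo(λx. (x x), ∅)}, ∅) :: (∅, {x↦clo(λx. (x x), ∅)}, ∅) :: (∅, ∅, ∅)]>
[18] <S=[clo(λx. (x x), ∅)], E={x↦clo(λx. (x x), ∅)}, C=[x :: AP], D=[(∅, {x↦clo(λx. (x x), ∅)}, ∅) :: (∅, {x↦clo(λx. (x x), ∅)}, ∅) :: (∅, {x↦clo(λx. (x x), ∅)}, ∅) :: (∅, ∅, ∅)]>
[19] <S=[clo(λx. (x x), ∅) :: clo(λx. (x x), ∅)], E={x↦clo(λx. (x x), ∅)}, C=[AP], D=[(∅, {x↦clo(λx. (x x), ∅)}, ∅) :: (∅, {x↦clo(λx. (x x), ∅)}, ∅) :: (∅, {x↦clo(λx. (x x), ∅)}, ∅) :: (∅, ∅, ∅)]>
[20] <S=∅, E={x↦clo(λx. (x x), ∅)}, C=[(x x)], D=[(∅, {x↦clo(λx. (x x), ∅)}, ∅) :: (∅, {x↦clo(λx. (x x), ∅)}, ∅) :: (∅, {x↦clo(λx. (x x), ∅)}, ∅) :: (∅, {x↦clo(λx. (x x), ∅)}, ∅) :: (∅, ∅, ∅)]>
[21] <S=∅, E={x↦clo(λx. (x x), ∅)}, C=[x :: x :: AP], D=[(∅, {x↦clo(λx. (x x), ∅)}, ∅) :: (∅, {x↦clo(λx. (x x), ∅)}, ∅) :: (∅, {x↦clo(λx. (x x), ∅)}, ∅) :: (∅, {x↦clo(λx. (x x), ∅)}, ∅) :: (∅, ∅, ∅)]>
→ 21 transitions taken and the configuration is still not final: no result within 21 steps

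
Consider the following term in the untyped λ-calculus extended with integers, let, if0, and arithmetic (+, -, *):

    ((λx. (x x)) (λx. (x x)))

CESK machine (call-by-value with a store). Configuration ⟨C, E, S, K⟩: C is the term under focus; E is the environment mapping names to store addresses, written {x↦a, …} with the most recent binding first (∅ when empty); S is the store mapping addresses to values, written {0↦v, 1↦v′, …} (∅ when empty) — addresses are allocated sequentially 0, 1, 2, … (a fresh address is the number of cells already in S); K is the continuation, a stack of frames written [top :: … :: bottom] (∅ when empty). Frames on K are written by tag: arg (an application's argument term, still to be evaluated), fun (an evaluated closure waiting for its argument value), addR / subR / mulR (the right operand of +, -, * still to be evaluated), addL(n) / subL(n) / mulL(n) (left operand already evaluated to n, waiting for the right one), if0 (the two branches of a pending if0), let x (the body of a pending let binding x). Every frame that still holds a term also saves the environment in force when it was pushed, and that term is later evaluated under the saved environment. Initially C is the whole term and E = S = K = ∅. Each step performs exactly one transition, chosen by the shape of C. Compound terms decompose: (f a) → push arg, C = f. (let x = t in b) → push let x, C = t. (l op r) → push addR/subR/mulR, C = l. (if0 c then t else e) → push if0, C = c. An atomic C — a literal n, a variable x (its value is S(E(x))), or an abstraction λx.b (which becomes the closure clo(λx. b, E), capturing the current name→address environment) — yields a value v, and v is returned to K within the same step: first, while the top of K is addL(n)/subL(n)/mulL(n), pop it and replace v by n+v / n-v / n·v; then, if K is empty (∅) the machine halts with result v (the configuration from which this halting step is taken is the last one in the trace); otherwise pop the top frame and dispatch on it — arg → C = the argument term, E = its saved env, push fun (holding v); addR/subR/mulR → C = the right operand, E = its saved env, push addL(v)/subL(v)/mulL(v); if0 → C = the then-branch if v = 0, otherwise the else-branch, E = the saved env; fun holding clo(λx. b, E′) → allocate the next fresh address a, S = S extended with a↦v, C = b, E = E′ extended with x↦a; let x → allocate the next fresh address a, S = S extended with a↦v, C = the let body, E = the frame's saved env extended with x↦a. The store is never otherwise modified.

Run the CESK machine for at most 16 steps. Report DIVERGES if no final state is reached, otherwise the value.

0. [C=((λx. (x x)) (λx. (x x))) | E=∅ | S=∅ | K=∅]
1. [C=(λx. (x x)) | E=∅ | S=∅ | K=[arg]]
2. [C=(λx. (x x)) | E=∅ | S=∅ | K=[fun]]
3. [C=(x x) | E={x↦0} | S={0↦clo(λx. (x x), ∅)} | K=∅]
4. [C=x | E={x↦0} | S={0↦clo(λx. (x x), ∅)} | K=[arg]]
5. [C=x | E={x↦0} | S={0↦clo(λx. (x x), ∅)} | K=[fun]]
6. [C=(x x) | E={x↦1} | S={0↦clo(λx. (x x), ∅), 1↦clo(λx. (x x), ∅)} | K=∅]
7. [C=x | E={x↦1} | S={0↦clo(λx. (x x), ∅), 1↦clo(λx. (x x), ∅)} | K=[arg]]
8. [C=x | E={x↦1} | S={0↦clo(λx. (x x), ∅), 1↦clo(λx. (x x), ∅)} | K=[fun]]
9. [C=(x x) | E={x↦2} | S={0↦clo(λx. (x x), ∅), 1↦clo(λx. (x x), ∅), 2↦clo(λx. (x x), ∅)} | K=∅]
10. [C=x | E={x↦2} | S={0↦clo(λx. (x x), ∅), 1↦clo(λx. (x x), ∅), 2↦clo(λx. (x x), ∅)} | K=[arg]]
11. [C=x | E={x↦2} | S={0↦clo(λx. (x x), ∅), 1↦clo(λx. (x x), ∅), 2↦clo(λx. (x x), ∅)} | K=[fun]]
12. [C=(x x) | E={x↦3} | S={0↦clo(λx. (x x), ∅), 1↦clo(λx. (x x), ∅), 2↦clo(λx. (x x), ∅), 3↦clo(λx. (x x), ∅)} | K=∅]
13. [C=x | E={x↦3} | S={0↦clo(λx. (x x), ∅), 1↦clo(λx. (x x), ∅), 2↦clo(λx. (x x), ∅), 3↦clo(λx. (x x), ∅)} | K=[arg]]
14. [C=x | E={x↦3} | S={0↦clo(λx. (x x), ∅), 1↦clo(λx. (x x), ∅), 2↦clo(λx. (x x), ∅), 3↦clo(λx. (x x), ∅)} | K=[fun]]
15. [C=(x x) | E={x↦4} | S={0↦clo(λx. (x x), ∅), 1↦clo(λx. (x x), ∅), 2↦clo(λx. (x x), ∅), 3↦clo(λx. (x x), ∅), 4↦clo(λx. (x x), ∅)} | K=∅]
16. [C=x | E={x↦4} | S={0↦clo(λx. (x x), ∅), 1↦clo(λx. (x x), ∅), 2↦clo(λx. (x x), ∅), 3↦clo(λx. (x x), ∅), 4↦clo(λx. (x x), ∅)} | K=[arg]]
→ 16 transitions taken and the configuration is still not final: no result within 16 steps

Answer: DIVERGES (no final state within 16 steps)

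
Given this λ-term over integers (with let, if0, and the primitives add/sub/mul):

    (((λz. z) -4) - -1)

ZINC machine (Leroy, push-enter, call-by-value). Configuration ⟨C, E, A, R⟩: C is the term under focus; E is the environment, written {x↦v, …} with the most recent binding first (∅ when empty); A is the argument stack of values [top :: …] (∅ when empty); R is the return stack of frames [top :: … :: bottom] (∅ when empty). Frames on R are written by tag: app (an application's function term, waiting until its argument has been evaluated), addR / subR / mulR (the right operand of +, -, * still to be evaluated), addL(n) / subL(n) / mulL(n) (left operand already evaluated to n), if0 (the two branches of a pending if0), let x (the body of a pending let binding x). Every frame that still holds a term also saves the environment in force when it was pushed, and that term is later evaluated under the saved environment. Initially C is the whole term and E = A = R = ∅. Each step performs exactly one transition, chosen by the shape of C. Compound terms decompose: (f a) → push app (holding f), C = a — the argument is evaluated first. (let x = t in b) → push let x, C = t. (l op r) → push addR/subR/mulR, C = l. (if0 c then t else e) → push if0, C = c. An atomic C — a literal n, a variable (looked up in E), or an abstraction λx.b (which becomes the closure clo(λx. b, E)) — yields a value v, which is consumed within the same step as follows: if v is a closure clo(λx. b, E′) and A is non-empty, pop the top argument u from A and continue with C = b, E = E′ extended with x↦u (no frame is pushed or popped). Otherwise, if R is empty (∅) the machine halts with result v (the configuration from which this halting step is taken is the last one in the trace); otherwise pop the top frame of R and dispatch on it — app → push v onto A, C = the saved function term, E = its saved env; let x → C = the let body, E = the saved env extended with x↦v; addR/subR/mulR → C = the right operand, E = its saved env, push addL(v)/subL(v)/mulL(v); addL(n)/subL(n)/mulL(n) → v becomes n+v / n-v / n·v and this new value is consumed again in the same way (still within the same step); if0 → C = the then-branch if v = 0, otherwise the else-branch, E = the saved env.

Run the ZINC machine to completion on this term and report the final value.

Answer: -3

Execution trace:
[0] ⟨C=(((λz. z) -4) - -1); E=∅; A=∅; R=∅⟩
[1] ⟨C=((λz. z) -4); E=∅; A=∅; R=[subR]⟩
[2] ⟨C=-4; E=∅; A=∅; R=[app :: subR]⟩
[3] ⟨C=(λz. z); E=∅; A=[-4]; R=[subR]⟩
[4] ⟨C=z; E={z↦-4}; A=∅; R=[subR]⟩
[5] ⟨C=-1; E=∅; A=∅; R=[subL(-4)]⟩
→ final value -3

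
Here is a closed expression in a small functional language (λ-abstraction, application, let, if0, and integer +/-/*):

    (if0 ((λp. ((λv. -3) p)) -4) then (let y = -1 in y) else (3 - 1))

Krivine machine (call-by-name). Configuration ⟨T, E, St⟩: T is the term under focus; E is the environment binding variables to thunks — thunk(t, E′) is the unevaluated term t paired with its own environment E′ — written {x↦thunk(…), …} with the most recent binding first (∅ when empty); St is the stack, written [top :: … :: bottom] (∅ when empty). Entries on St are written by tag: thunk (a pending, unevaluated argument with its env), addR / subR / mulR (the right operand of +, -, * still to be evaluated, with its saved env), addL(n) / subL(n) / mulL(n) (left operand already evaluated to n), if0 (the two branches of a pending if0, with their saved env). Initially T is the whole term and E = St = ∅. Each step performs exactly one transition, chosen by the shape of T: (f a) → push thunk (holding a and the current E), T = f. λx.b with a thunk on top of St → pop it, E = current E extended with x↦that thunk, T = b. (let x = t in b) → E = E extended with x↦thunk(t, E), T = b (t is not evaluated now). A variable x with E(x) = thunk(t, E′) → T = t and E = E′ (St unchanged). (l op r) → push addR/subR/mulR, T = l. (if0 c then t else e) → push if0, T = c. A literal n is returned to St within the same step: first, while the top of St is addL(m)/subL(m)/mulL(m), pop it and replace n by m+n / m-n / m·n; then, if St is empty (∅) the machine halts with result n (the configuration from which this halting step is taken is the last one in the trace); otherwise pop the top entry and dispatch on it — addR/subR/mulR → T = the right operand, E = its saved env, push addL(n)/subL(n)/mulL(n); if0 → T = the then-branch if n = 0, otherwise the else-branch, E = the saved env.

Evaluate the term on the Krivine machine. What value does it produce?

0. [T=(if0 ((λp. ((λv. -3) p)) -4) then (let y = -1 in y) else (3 - 1)) | E=∅ | St=∅]
1. [T=((λp. ((λv. -3) p)) -4) | E=∅ | St=[if0]]
2. [T=(λp. ((λv. -3) p)) | E=∅ | St=[thunk :: if0]]
3. [T=((λv. -3) p) | E={p↦thunk(-4, ∅)} | St=[if0]]
4. [T=(λv. -3) | E={p↦thunk(-4, ∅)} | St=[thunk :: if0]]
5. [T=-3 | E={v↦thunk(p, {p↦thunk(-4, ∅)}), p↦thunk(-4, ∅)} | St=[if0]]
6. [T=(3 - 1) | E=∅ | St=∅]
7. [T=3 | E=∅ | St=[subR]]
8. [T=1 | E=∅ | St=[subL(3)]]
→ final value 2

Answer: 2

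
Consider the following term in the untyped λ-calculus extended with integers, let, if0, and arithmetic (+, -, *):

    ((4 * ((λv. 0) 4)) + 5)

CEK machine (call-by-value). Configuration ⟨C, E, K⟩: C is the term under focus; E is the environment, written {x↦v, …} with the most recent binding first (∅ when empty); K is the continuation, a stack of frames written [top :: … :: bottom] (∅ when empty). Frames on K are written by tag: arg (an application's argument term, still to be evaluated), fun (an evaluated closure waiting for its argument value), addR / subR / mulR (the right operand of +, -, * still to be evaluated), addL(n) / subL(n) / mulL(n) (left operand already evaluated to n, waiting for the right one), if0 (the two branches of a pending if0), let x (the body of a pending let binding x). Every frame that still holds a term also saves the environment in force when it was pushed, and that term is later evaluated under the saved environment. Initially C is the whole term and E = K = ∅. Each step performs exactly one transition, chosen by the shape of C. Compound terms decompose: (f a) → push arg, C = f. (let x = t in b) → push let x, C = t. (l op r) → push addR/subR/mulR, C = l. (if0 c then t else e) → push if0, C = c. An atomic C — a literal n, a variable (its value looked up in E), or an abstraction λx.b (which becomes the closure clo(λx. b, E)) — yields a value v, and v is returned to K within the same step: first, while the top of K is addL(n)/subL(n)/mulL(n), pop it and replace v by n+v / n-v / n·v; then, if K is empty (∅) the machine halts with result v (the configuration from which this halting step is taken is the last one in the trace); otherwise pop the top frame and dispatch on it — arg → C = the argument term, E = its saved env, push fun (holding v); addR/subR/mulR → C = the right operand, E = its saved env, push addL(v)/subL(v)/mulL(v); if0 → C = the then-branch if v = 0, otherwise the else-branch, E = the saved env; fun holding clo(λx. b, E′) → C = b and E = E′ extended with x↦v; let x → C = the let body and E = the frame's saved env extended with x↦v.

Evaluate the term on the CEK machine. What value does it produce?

[0] [C=((4 * ((λv. 0) 4)) + 5) | E=∅ | K=∅]
[1] [C=(4 * ((λv. 0) 4)) | E=∅ | K=[addR]]
[2] [C=4 | E=∅ | K=[mulR :: addR]]
[3] [C=((λv. 0) 4) | E=∅ | K=[mulL(4) :: addR]]
[4] [C=(λv. 0) | E=∅ | K=[arg :: mulL(4) :: addR]]
[5] [C=4 | E=∅ | K=[fun :: mulL(4) :: addR]]
[6] [C=0 | E={v↦4} | K=[mulL(4) :: addR]]
[7] [C=5 | E=∅ | K=[addL(0)]]
→ final value 5

Answer: 5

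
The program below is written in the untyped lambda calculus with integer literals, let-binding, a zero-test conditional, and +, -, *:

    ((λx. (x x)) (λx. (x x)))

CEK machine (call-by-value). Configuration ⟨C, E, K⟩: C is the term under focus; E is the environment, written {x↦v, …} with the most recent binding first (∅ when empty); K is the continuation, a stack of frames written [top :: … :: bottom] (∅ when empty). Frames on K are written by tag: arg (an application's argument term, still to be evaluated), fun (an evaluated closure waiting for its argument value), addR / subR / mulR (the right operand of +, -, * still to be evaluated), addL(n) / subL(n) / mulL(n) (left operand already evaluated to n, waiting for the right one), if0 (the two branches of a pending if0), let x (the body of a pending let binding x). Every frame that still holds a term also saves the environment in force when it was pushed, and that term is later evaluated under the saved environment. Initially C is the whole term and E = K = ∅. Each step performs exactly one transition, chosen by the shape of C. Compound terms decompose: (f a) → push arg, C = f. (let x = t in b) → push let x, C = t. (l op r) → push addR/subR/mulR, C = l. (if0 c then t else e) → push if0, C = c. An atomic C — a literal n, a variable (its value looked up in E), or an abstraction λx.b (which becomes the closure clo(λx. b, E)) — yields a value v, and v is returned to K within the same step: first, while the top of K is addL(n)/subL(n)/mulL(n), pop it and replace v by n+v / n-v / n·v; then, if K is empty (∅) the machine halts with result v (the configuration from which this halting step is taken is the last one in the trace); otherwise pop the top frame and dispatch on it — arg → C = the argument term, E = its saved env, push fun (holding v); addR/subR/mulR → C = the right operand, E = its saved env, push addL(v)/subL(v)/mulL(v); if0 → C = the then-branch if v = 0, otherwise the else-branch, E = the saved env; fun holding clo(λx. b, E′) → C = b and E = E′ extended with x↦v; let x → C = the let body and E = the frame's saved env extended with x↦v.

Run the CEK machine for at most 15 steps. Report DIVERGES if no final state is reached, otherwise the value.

Answer: DIVERGES (no final state within 15 steps)

Execution trace:
step 0: [C=((λx. (x x)) (λx. (x x))) | E=∅ | K=∅]
step 1: [C=(λx. (x x)) | E=∅ | K=[arg]]
step 2: [C=(λx. (x x)) | E=∅ | K=[fun]]
step 3: [C=(x x) | E={x↦clo(λx. (x x), ∅)} | K=∅]
step 4: [C=x | E={x↦clo(λx. (x x), ∅)} | K=[arg]]
step 5: [C=x | E={x↦clo(λx. (x x), ∅)} | K=[fun]]
… configuration repeats with period 3 (steps 3–5 recur indefinitely) …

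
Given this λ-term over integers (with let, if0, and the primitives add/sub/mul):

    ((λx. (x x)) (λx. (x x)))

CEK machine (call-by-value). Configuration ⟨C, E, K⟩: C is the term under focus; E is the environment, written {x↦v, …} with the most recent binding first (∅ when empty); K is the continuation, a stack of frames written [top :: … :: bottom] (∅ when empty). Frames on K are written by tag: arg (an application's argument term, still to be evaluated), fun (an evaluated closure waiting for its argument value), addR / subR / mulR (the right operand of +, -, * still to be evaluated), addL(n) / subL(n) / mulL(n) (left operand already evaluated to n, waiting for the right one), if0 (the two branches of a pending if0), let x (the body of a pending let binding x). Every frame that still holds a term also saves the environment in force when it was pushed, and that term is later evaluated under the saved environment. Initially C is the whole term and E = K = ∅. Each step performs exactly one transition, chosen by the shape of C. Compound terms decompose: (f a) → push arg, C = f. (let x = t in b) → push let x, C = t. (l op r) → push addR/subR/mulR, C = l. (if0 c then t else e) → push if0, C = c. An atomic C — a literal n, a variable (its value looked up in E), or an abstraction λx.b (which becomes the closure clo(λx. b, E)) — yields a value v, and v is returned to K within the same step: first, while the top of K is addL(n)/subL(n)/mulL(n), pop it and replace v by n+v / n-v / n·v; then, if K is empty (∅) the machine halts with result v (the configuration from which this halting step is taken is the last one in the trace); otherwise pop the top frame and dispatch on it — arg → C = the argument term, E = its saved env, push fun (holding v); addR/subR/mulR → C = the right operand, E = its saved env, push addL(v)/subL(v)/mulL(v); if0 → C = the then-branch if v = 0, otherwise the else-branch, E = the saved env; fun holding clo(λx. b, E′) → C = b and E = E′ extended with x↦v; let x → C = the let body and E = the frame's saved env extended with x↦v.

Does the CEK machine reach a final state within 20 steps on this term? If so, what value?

0. [C=((λx. (x x)) (λx. (x x))) | E=∅ | K=∅]
1. [C=(λx. (x x)) | E=∅ | K=[arg]]
2. [C=(λx. (x x)) | E=∅ | K=[fun]]
3. [C=(x x) | E={x↦clo(λx. (x x), ∅)} | K=∅]
4. [C=x | E={x↦clo(λx. (x x), ∅)} | K=[arg]]
5. [C=x | E={x↦clo(λx. (x x), ∅)} | K=[fun]]
… configuration repeats with period 3 (steps 3–5 recur indefinitely) …

Answer: DIVERGES (no final state within 20 steps)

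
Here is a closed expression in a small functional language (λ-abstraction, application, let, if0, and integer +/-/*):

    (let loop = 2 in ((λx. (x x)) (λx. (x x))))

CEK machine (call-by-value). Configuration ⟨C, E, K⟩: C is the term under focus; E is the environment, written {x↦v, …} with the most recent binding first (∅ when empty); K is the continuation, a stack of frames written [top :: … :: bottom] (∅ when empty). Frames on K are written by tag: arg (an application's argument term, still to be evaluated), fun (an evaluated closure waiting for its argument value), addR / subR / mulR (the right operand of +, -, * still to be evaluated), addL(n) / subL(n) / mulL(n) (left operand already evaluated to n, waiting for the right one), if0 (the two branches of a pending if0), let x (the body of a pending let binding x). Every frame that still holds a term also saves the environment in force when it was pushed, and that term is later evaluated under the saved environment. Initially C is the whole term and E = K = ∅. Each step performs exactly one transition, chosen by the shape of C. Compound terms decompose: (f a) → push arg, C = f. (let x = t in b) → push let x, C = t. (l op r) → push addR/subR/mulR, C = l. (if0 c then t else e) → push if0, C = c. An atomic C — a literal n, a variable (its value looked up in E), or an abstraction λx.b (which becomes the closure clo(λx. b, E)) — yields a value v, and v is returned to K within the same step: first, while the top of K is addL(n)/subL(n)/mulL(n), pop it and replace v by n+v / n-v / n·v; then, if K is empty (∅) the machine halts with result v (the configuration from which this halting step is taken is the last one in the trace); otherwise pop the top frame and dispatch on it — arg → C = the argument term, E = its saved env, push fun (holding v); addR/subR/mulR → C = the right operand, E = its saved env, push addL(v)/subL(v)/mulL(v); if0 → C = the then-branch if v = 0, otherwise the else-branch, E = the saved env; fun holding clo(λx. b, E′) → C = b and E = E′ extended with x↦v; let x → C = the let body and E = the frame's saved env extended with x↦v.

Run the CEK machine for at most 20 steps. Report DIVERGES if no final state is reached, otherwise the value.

Answer: DIVERGES (no final state within 20 steps)

Execution trace:
step 0: ⟨C=(let loop = 2 in ((λx. (x x)) (λx. (x x)))); E=∅; K=∅⟩
step 1: ⟨C=2; E=∅; K=[let loop]⟩
step 2: ⟨C=((λx. (x x)) (λx. (x x))); E={loop↦2}; K=∅⟩
step 3: ⟨C=(λx. (x x)); E={loop↦2}; K=[arg]⟩
step 4: ⟨C=(λx. (x x)); E={loop↦2}; K=[fun]⟩
step 5: ⟨C=(x x); E={x↦clo(λx. (x x), {loop↦2}), loop↦2}; K=∅⟩
step 6: ⟨C=x; E={x↦clo(λx. (x x), {loop↦2}), loop↦2}; K=[arg]⟩
step 7: ⟨C=x; E={x↦clo(λx. (x x), {loop↦2}), loop↦2}; K=[fun]⟩
… configuration repeats with period 3 (steps 5–7 recur indefinitely) …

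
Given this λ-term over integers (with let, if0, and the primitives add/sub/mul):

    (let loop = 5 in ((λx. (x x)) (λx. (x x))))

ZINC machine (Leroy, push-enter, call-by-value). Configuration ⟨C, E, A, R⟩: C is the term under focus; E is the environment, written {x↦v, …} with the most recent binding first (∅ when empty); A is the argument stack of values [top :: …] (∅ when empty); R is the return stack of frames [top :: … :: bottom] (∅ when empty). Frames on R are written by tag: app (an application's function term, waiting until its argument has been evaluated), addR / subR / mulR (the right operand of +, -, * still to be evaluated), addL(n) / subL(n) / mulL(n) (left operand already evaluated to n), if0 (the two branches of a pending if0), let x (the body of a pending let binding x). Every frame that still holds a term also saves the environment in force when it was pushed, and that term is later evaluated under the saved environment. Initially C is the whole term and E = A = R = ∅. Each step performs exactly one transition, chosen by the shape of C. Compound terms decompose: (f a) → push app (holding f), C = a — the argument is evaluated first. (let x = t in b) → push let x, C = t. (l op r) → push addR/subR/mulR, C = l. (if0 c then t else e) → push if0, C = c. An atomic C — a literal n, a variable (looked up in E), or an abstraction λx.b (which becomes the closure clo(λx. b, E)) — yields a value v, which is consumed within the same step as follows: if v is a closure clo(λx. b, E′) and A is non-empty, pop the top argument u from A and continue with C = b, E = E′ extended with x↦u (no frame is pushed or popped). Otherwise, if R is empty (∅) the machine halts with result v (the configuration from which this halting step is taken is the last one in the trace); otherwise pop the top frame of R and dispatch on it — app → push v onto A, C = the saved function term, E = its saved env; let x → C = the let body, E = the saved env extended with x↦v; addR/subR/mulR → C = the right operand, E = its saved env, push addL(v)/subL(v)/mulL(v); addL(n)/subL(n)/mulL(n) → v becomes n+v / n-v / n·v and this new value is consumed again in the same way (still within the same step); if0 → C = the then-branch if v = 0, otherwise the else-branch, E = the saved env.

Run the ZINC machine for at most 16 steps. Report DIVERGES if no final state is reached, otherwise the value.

Answer: DIVERGES (no final state within 16 steps)

Machine steps:
t=0: <C=(let loop = 5 in ((λx. (x x)) (λx. (x x)))), E=∅, A=∅, R=∅>
t=1: <C=5, E=∅, A=∅, R=[let loop]>
t=2: <C=((λx. (x x)) (λx. (x x))), E={loop↦5}, A=∅, R=∅>
t=3: <C=(λx. (x x)), E={loop↦5}, A=∅, R=[app]>
t=4: <C=(λx. (x x)), E={loop↦5}, A=[clo(λx. (x x), {loop↦5})], R=∅>
t=5: <C=(x x), E={x↦clo(λx. (x x), {loop↦5}), loop↦5}, A=∅, R=∅>
t=6: <C=x, E={x↦clo(λx. (x x), {loop↦5}), loop↦5}, A=∅, R=[app]>
t=7: <C=x, E={x↦clo(λx. (x x), {loop↦5}), loop↦5}, A=[clo(λx. (x x), {loop↦5})], R=∅>
… configuration repeats with period 3 (steps 5–7 recur indefinitely) …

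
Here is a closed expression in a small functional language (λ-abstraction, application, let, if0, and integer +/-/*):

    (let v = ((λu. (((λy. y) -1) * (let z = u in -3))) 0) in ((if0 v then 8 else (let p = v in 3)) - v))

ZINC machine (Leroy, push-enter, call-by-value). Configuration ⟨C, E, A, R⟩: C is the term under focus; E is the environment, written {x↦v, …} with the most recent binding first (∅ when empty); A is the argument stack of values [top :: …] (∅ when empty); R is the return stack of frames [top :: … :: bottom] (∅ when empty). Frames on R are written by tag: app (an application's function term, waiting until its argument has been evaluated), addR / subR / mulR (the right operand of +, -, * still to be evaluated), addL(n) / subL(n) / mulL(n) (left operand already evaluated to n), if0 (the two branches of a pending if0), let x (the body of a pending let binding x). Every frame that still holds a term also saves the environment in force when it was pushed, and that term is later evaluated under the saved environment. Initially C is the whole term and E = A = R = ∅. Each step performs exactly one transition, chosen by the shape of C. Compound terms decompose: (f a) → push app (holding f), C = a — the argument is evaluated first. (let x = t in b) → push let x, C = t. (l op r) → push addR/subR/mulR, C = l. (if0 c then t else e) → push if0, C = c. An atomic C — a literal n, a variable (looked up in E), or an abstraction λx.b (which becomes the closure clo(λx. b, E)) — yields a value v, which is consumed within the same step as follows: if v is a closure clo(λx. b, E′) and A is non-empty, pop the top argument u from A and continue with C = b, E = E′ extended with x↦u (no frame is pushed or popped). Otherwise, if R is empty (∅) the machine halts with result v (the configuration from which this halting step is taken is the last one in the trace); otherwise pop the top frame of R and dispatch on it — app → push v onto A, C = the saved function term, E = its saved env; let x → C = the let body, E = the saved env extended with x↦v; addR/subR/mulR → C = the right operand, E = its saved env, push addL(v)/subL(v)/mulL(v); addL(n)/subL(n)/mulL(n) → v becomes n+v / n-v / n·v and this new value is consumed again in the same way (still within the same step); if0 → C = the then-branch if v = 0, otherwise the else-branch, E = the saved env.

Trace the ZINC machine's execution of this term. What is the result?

Answer: 0

Derivation:
t=0: ⟨C=(let v = ((λu. (((λy. y) -1) * (let z = u in -3))) 0) in ((if0 v then 8 else (let p = v in 3)) - v)); E=∅; A=∅; R=∅⟩
t=1: ⟨C=((λu. (((λy. y) -1) * (let z = u in -3))) 0); E=∅; A=∅; R=[let v]⟩
t=2: ⟨C=0; E=∅; A=∅; R=[app :: let v]⟩
t=3: ⟨C=(λu. (((λy. y) -1) * (let z = u in -3))); E=∅; A=[0]; R=[let v]⟩
t=4: ⟨C=(((λy. y) -1) * (let z = u in -3)); E={u↦0}; A=∅; R=[let v]⟩
t=5: ⟨C=((λy. y) -1); E={u↦0}; A=∅; R=[mulR :: let v]⟩
t=6: ⟨C=-1; E={u↦0}; A=∅; R=[app :: mulR :: let v]⟩
t=7: ⟨C=(λy. y); E={u↦0}; A=[-1]; R=[mulR :: let v]⟩
t=8: ⟨C=y; E={y↦-1, u↦0}; A=∅; R=[mulR :: let v]⟩
t=9: ⟨C=(let z = u in -3); E={u↦0}; A=∅; R=[mulL(-1) :: let v]⟩
t=10: ⟨C=u; E={u↦0}; A=∅; R=[let z :: mulL(-1) :: let v]⟩
t=11: ⟨C=-3; E={z↦0, u↦0}; A=∅; R=[mulL(-1) :: let v]⟩
t=12: ⟨C=((if0 v then 8 else (let p = v in 3)) - v); E={v↦3}; A=∅; R=∅⟩
t=13: ⟨C=(if0 v then 8 else (let p = v in 3)); E={v↦3}; A=∅; R=[subR]⟩
t=14: ⟨C=v; E={v↦3}; A=∅; R=[if0 :: subR]⟩
t=15: ⟨C=(let p = v in 3); E={v↦3}; A=∅; R=[subR]⟩
t=16: ⟨C=v; E={v↦3}; A=∅; R=[let p :: subR]⟩
t=17: ⟨C=3; E={p↦3, v↦3}; A=∅; R=[subR]⟩
t=18: ⟨C=v; E={v↦3}; A=∅; R=[subL(3)]⟩
→ final value 0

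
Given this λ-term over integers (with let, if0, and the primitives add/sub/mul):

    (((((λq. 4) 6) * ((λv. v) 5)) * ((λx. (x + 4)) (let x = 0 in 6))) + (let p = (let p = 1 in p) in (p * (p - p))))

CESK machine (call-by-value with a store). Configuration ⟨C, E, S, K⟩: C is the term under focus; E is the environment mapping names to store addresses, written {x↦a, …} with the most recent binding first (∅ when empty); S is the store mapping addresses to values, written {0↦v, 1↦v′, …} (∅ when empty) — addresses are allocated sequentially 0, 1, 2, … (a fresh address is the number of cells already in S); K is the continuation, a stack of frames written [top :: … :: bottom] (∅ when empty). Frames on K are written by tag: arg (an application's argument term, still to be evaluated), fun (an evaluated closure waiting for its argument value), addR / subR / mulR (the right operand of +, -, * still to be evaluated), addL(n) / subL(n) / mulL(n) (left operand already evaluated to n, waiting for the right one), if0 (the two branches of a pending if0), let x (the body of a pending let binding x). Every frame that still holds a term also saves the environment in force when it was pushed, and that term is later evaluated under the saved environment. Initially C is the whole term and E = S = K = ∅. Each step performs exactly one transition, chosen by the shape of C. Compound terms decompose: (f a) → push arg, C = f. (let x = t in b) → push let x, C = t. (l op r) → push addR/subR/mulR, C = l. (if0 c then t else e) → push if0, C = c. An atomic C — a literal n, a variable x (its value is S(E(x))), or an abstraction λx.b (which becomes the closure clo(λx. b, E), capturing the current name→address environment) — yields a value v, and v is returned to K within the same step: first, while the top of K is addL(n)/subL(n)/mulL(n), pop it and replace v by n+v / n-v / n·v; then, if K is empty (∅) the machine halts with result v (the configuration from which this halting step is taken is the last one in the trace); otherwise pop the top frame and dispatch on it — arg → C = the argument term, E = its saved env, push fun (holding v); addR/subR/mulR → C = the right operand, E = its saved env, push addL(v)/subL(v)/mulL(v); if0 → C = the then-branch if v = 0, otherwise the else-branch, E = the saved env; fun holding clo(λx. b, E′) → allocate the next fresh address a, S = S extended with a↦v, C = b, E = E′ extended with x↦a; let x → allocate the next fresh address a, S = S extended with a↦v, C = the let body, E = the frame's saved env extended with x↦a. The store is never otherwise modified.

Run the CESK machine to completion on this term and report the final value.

Answer: 200

Machine steps:
t=0: <C=(((((λq. 4) 6) * ((λv. v) 5)) * ((λx. (x + 4)) (let x = 0 in 6))) + (let p = (let p = 1 in p) in (p * (p - p)))), E=∅, S=∅, K=∅>
t=1: <C=((((λq. 4) 6) * ((λv. v) 5)) * ((λx. (x + 4)) (let x = 0 in 6))), E=∅, S=∅, K=[addR]>
t=2: <C=(((λq. 4) 6) * ((λv. v) 5)), E=∅, S=∅, K=[mulR :: addR]>
t=3: <C=((λq. 4) 6), E=∅, S=∅, K=[mulR :: mulR :: addR]>
t=4: <C=(λq. 4), E=∅, S=∅, K=[arg :: mulR :: mulR :: addR]>
t=5: <C=6, E=∅, S=∅, K=[fun :: mulR :: mulR :: addR]>
t=6: <C=4, E={q↦0}, S={0↦6}, K=[mulR :: mulR :: addR]>
t=7: <C=((λv. v) 5), E=∅, S={0↦6}, K=[mulL(4) :: mulR :: addR]>
t=8: <C=(λv. v), E=∅, S={0↦6}, K=[arg :: mulL(4) :: mulR :: addR]>
t=9: <C=5, E=∅, S={0↦6}, K=[fun :: mulL(4) :: mulR :: addR]>
t=10: <C=v, E={v↦1}, S={0↦6, 1↦5}, K=[mulL(4) :: mulR :: addR]>
t=11: <C=((λx. (x + 4)) (let x = 0 in 6)), E=∅, S={0↦6, 1↦5}, K=[mulL(20) :: addR]>
t=12: <C=(λx. (x + 4)), E=∅, S={0↦6, 1↦5}, K=[arg :: mulL(20) :: addR]>
t=13: <C=(let x = 0 in 6), E=∅, S={0↦6, 1↦5}, K=[fun :: mulL(20) :: addR]>
t=14: <C=0, E=∅, S={0↦6, 1↦5}, K=[let x :: fun :: mulL(20) :: addR]>
t=15: <C=6, E={x↦2}, S={0↦6, 1↦5, 2↦0}, K=[fun :: mulL(20) :: addR]>
t=16: <C=(x + 4), E={x↦3}, S={0↦6, 1↦5, 2↦0, 3↦6}, K=[mulL(20) :: addR]>
t=17: <C=x, E={x↦3}, S={0↦6, 1↦5, 2↦0, 3↦6}, K=[addR :: mulL(20) :: addR]>
t=18: <C=4, E={x↦3}, S={0↦6, 1↦5, 2↦0, 3↦6}, K=[addL(6) :: mulL(20) :: addR]>
t=19: <C=(let p = (let p = 1 in p) in (p * (p - p))), E=∅, S={0↦6, 1↦5, 2↦0, 3↦6}, K=[addL(200)]>
t=20: <C=(let p = 1 in p), E=∅, S={0↦6, 1↦5, 2↦0, 3↦6}, K=[let p :: addL(200)]>
t=21: <C=1, E=∅, S={0↦6, 1↦5, 2↦0, 3↦6}, K=[let p :: let p :: addL(200)]>
t=22: <C=p, E={p↦4}, S={0↦6, 1↦5, 2↦0, 3↦6, 4↦1}, K=[let p :: addL(200)]>
t=23: <C=(p * (p - p)), E={p↦5}, S={0↦6, 1↦5, 2↦0, 3↦6, 4↦1, 5↦1}, K=[addL(200)]>
t=24: <C=p, E={p↦5}, S={0↦6, 1↦5, 2↦0, 3↦6, 4↦1, 5↦1}, K=[mulR :: addL(200)]>
t=25: <C=(p - p), E={p↦5}, S={0↦6, 1↦5, 2↦0, 3↦6, 4↦1, 5↦1}, K=[mulL(1) :: addL(200)]>
t=26: <C=p, E={p↦5}, S={0↦6, 1↦5, 2↦0, 3↦6, 4↦1, 5↦1}, K=[subR :: mulL(1) :: addL(200)]>
t=27: <C=p, E={p↦5}, S={0↦6, 1↦5, 2↦0, 3↦6, 4↦1, 5↦1}, K=[subL(1) :: mulL(1) :: addL(200)]>
→ final value 200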